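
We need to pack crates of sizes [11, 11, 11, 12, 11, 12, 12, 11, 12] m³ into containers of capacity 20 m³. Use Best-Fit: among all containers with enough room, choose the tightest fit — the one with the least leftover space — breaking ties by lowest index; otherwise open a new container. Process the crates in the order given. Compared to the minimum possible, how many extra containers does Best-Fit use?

Best-Fit: [11] [11] [11] [12] [11] [12] [12] [11] [12] → 9 containers.
9 crates exceed 10 m³ (half the capacity), and no two of those can share a container, so at least 9 containers are needed.
So 9 is already optimal.

0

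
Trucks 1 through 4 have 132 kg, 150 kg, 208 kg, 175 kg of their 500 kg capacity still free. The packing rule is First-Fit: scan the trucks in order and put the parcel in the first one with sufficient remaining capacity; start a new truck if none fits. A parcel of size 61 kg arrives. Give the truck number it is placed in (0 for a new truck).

Trucks with room: truck 1 (132 kg), truck 2 (150 kg), truck 3 (208 kg), truck 4 (175 kg).
The first with room is truck 1.

1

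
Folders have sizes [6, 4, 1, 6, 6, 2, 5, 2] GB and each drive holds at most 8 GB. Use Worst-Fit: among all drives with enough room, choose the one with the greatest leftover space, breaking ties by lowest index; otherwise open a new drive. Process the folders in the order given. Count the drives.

6 GB → drive 1 (remaining 2 GB)
4 GB → drive 2 (remaining 4 GB)
1 GB → drive 2 (remaining 3 GB)
6 GB → drive 3 (remaining 2 GB)
6 GB → drive 4 (remaining 2 GB)
2 GB → drive 2 (remaining 1 GB)
5 GB → drive 5 (remaining 3 GB)
2 GB → drive 5 (remaining 1 GB)

5 drives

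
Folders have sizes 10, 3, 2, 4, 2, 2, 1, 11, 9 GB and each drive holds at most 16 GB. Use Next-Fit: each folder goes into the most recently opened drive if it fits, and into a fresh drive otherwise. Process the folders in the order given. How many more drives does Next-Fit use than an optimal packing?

1

Next-Fit: [10,3,2] [4,2,2,1] [11] [9] → 4 drives.
Total size 44 GB; any packing needs at least ⌈44/16⌉ = 3 drives.
An optimal packing achieves that bound: [11,4,1] [10,3,2] [9,2,2] → 3 drives.
Excess: 4 − 3 = 1.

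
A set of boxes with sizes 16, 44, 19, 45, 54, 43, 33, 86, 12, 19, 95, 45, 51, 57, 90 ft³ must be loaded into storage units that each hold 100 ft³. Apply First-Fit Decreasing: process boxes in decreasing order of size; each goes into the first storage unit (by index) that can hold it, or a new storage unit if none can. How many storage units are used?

8 storage units

Sorted descending: 95, 90, 86, 57, 54, 51, 45, 45, 44, 43, 33, 19, 19, 16, 12.
storage unit 1: place 95 ft³, 5 ft³ left
storage unit 2: place 90 ft³, 10 ft³ left
storage unit 3: place 86 ft³, 14 ft³ left
storage unit 4: place 57 ft³, 43 ft³ left
storage unit 5: place 54 ft³, 46 ft³ left
storage unit 6: place 51 ft³, 49 ft³ left
storage unit 5: place 45 ft³, 1 ft³ left
storage unit 6: place 45 ft³, 4 ft³ left
storage unit 7: place 44 ft³, 56 ft³ left
storage unit 4: place 43 ft³, 0 ft³ left
storage unit 7: place 33 ft³, 23 ft³ left
storage unit 7: place 19 ft³, 4 ft³ left
storage unit 8: place 19 ft³, 81 ft³ left
storage unit 8: place 16 ft³, 65 ft³ left
storage unit 3: place 12 ft³, 2 ft³ left
Final storage units: [95] [90] [86,12] [57,43] [54,45] [51,45] [44,33,19] [19,16].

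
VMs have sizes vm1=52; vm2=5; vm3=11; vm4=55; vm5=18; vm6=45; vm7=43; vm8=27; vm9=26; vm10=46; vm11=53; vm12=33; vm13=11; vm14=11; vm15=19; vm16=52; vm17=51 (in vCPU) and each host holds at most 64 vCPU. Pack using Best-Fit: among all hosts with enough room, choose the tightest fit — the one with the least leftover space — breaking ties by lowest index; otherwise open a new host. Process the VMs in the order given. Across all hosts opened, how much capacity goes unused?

vm1 (52 vCPU) → host 1 (remaining 12 vCPU)
vm2 (5 vCPU) → host 1 (remaining 7 vCPU)
vm3 (11 vCPU) → host 2 (remaining 53 vCPU)
vm4 (55 vCPU) → host 3 (remaining 9 vCPU)
vm5 (18 vCPU) → host 2 (remaining 35 vCPU)
vm6 (45 vCPU) → host 4 (remaining 19 vCPU)
vm7 (43 vCPU) → host 5 (remaining 21 vCPU)
vm8 (27 vCPU) → host 2 (remaining 8 vCPU)
vm9 (26 vCPU) → host 6 (remaining 38 vCPU)
vm10 (46 vCPU) → host 7 (remaining 18 vCPU)
vm11 (53 vCPU) → host 8 (remaining 11 vCPU)
vm12 (33 vCPU) → host 6 (remaining 5 vCPU)
vm13 (11 vCPU) → host 8 (remaining 0 vCPU)
vm14 (11 vCPU) → host 7 (remaining 7 vCPU)
vm15 (19 vCPU) → host 4 (remaining 0 vCPU)
vm16 (52 vCPU) → host 9 (remaining 12 vCPU)
vm17 (51 vCPU) → host 10 (remaining 13 vCPU)
10 hosts × 64 vCPU = 640 vCPU; used 558 vCPU; unused 82 vCPU.

82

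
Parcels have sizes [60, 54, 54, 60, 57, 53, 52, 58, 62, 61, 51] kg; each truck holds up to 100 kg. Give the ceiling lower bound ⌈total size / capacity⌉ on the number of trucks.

Total size = 60 + 54 + 54 + 60 + 57 + 53 + 52 + 58 + 62 + 61 + 51 = 622 kg.
⌈622 / 100⌉ = 7.

7 trucks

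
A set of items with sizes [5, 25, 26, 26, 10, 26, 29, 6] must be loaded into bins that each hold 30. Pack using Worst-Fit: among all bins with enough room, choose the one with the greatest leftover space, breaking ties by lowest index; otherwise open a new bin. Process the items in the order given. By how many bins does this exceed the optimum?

0

Worst-Fit: [5,25] [26] [26] [10,6] [26] [29] → 6 bins.
Total size 153; any packing needs at least ⌈153/30⌉ = 6 bins.
So 6 is already optimal.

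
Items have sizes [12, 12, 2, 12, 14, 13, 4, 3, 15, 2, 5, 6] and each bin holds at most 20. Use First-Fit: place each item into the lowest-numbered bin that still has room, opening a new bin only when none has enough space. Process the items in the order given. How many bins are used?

12 → bin 1 (remaining 8)
12 → bin 2 (remaining 8)
2 → bin 1 (remaining 6)
12 → bin 3 (remaining 8)
14 → bin 4 (remaining 6)
13 → bin 5 (remaining 7)
4 → bin 1 (remaining 2)
3 → bin 2 (remaining 5)
15 → bin 6 (remaining 5)
2 → bin 1 (remaining 0)
5 → bin 2 (remaining 0)
6 → bin 3 (remaining 2)

6 bins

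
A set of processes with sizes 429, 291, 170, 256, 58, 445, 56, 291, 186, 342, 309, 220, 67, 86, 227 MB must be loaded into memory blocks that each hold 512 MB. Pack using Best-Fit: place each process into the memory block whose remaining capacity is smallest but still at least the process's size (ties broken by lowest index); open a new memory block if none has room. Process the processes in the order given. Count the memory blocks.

Put 429 MB in memory block 1; 83 MB remain.
Put 291 MB in memory block 2; 221 MB remain.
Put 170 MB in memory block 2; 51 MB remain.
Put 256 MB in memory block 3; 256 MB remain.
Put 58 MB in memory block 1; 25 MB remain.
Put 445 MB in memory block 4; 67 MB remain.
Put 56 MB in memory block 4; 11 MB remain.
Put 291 MB in memory block 5; 221 MB remain.
Put 186 MB in memory block 5; 35 MB remain.
Put 342 MB in memory block 6; 170 MB remain.
Put 309 MB in memory block 7; 203 MB remain.
Put 220 MB in memory block 3; 36 MB remain.
Put 67 MB in memory block 6; 103 MB remain.
Put 86 MB in memory block 6; 17 MB remain.
Put 227 MB in memory block 8; 285 MB remain.
Final memory blocks: [429,58] [291,170] [256,220] [445,56] [291,186] [342,67,86] [309] [227].

8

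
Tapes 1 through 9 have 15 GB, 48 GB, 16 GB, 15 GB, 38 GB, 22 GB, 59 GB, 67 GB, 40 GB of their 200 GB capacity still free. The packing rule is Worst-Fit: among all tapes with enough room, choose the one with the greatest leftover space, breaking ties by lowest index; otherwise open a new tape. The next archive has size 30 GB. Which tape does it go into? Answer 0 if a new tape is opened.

Tapes with room: tape 2 (48 GB), tape 5 (38 GB), tape 7 (59 GB), tape 8 (67 GB), tape 9 (40 GB).
Most room is tape 8 with 67 GB free.

8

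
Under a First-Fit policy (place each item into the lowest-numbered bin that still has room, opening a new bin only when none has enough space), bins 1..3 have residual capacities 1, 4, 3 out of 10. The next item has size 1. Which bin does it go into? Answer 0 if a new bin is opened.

1

Bins with room: bin 1 (1), bin 2 (4), bin 3 (3).
The first with room is bin 1.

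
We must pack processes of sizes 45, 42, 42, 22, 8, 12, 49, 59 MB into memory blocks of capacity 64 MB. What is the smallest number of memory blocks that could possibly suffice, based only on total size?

Total size = 45 + 42 + 42 + 22 + 8 + 12 + 49 + 59 = 279 MB.
⌈279 / 64⌉ = 5.

5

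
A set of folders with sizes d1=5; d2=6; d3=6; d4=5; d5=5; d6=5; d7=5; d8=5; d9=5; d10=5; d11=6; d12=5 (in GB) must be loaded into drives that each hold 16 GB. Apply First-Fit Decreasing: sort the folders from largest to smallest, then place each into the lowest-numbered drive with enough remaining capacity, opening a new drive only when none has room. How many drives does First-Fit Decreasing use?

5 drives

Sorted descending: 6, 6, 6, 5, 5, 5, 5, 5, 5, 5, 5, 5.
Put 6 GB in drive 1; 10 GB remain.
Put 6 GB in drive 1; 4 GB remain.
Put 6 GB in drive 2; 10 GB remain.
Put 5 GB in drive 2; 5 GB remain.
Put 5 GB in drive 2; 0 GB remain.
Put 5 GB in drive 3; 11 GB remain.
Put 5 GB in drive 3; 6 GB remain.
Put 5 GB in drive 3; 1 GB remain.
Put 5 GB in drive 4; 11 GB remain.
Put 5 GB in drive 4; 6 GB remain.
Put 5 GB in drive 4; 1 GB remain.
Put 5 GB in drive 5; 11 GB remain.
Final drives: [6,6] [6,5,5] [5,5,5] [5,5,5] [5].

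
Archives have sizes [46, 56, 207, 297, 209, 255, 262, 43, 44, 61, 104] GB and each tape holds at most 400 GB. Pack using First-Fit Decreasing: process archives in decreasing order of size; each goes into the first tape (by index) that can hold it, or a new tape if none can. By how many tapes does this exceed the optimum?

0

First-Fit Decreasing: [297,61] [262,104] [255,56,46,43] [209,44] [207] → 5 tapes.
5 archives exceed 200 GB (half the capacity), and no two of those can share a tape, so at least 5 tapes are needed.
So 5 is already optimal.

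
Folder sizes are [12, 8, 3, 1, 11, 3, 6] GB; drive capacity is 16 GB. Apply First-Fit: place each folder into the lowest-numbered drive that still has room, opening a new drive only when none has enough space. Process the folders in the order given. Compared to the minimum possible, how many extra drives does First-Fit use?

First-Fit: [12,3,1] [8,3] [11] [6] → 4 drives.
Total size 44 GB; any packing needs at least ⌈44/16⌉ = 3 drives.
An optimal packing achieves that bound: [12,3,1] [11,3] [8,6] → 3 drives.
Excess: 4 − 3 = 1.

1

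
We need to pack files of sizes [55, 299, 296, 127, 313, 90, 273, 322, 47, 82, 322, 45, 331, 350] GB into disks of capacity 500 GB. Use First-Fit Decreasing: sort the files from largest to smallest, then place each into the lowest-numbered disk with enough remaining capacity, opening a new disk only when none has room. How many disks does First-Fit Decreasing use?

8

Sorted descending: 350, 331, 322, 322, 313, 299, 296, 273, 127, 90, 82, 55, 47, 45.
disk 1: place 350 GB, 150 GB left
disk 2: place 331 GB, 169 GB left
disk 3: place 322 GB, 178 GB left
disk 4: place 322 GB, 178 GB left
disk 5: place 313 GB, 187 GB left
disk 6: place 299 GB, 201 GB left
disk 7: place 296 GB, 204 GB left
disk 8: place 273 GB, 227 GB left
disk 1: place 127 GB, 23 GB left
disk 2: place 90 GB, 79 GB left
disk 3: place 82 GB, 96 GB left
disk 2: place 55 GB, 24 GB left
disk 3: place 47 GB, 49 GB left
disk 3: place 45 GB, 4 GB left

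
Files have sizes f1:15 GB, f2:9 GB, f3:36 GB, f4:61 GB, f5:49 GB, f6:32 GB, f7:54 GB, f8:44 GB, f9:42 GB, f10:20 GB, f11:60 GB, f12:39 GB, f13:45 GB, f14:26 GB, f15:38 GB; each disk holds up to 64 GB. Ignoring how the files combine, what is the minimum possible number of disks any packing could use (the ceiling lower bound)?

9

Total size = 15 + 9 + 36 + 61 + 49 + 32 + 54 + 44 + 42 + 20 + 60 + 39 + 45 + 26 + 38 = 570 GB.
⌈570 / 64⌉ = 9.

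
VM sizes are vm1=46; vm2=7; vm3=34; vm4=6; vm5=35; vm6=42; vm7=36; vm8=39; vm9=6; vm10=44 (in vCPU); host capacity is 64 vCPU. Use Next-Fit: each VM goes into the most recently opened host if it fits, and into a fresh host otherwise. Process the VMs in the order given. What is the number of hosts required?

host 1: place vm1 (46 vCPU), 18 vCPU left
host 1: place vm2 (7 vCPU), 11 vCPU left
host 2: place vm3 (34 vCPU), 30 vCPU left
host 2: place vm4 (6 vCPU), 24 vCPU left
host 3: place vm5 (35 vCPU), 29 vCPU left
host 4: place vm6 (42 vCPU), 22 vCPU left
host 5: place vm7 (36 vCPU), 28 vCPU left
host 6: place vm8 (39 vCPU), 25 vCPU left
host 6: place vm9 (6 vCPU), 19 vCPU left
host 7: place vm10 (44 vCPU), 20 vCPU left
Final hosts: [46,7] [34,6] [35] [42] [36] [39,6] [44].

7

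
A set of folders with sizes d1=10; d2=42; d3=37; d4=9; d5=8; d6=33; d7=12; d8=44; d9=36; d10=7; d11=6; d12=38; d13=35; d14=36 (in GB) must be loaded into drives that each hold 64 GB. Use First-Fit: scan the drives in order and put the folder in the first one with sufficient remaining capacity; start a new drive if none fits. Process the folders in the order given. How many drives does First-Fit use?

drive 1: place d1 (10 GB), 54 GB left
drive 1: place d2 (42 GB), 12 GB left
drive 2: place d3 (37 GB), 27 GB left
drive 1: place d4 (9 GB), 3 GB left
drive 2: place d5 (8 GB), 19 GB left
drive 3: place d6 (33 GB), 31 GB left
drive 2: place d7 (12 GB), 7 GB left
drive 4: place d8 (44 GB), 20 GB left
drive 5: place d9 (36 GB), 28 GB left
drive 2: place d10 (7 GB), 0 GB left
drive 3: place d11 (6 GB), 25 GB left
drive 6: place d12 (38 GB), 26 GB left
drive 7: place d13 (35 GB), 29 GB left
drive 8: place d14 (36 GB), 28 GB left
Final drives: [10,42,9] [37,8,12,7] [33,6] [44] [36] [38] [35] [36].

8 drives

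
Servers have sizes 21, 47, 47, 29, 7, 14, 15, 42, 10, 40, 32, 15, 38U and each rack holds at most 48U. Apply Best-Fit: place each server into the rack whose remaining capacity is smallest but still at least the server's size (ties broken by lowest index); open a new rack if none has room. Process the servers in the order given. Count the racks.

9

21U → rack 1 (remaining 27U)
47U → rack 2 (remaining 1U)
47U → rack 3 (remaining 1U)
29U → rack 4 (remaining 19U)
7U → rack 4 (remaining 12U)
14U → rack 1 (remaining 13U)
15U → rack 5 (remaining 33U)
42U → rack 6 (remaining 6U)
10U → rack 4 (remaining 2U)
40U → rack 7 (remaining 8U)
32U → rack 5 (remaining 1U)
15U → rack 8 (remaining 33U)
38U → rack 9 (remaining 10U)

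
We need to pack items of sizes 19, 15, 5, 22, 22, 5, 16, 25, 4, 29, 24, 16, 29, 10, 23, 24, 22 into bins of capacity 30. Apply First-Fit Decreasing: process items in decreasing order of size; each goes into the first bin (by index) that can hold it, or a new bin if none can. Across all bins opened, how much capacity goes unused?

Sorted descending: 29, 29, 25, 24, 24, 23, 22, 22, 22, 19, 16, 16, 15, 10, 5, 5, 4.
Put 29 in bin 1; 1 remain.
Put 29 in bin 2; 1 remain.
Put 25 in bin 3; 5 remain.
Put 24 in bin 4; 6 remain.
Put 24 in bin 5; 6 remain.
Put 23 in bin 6; 7 remain.
Put 22 in bin 7; 8 remain.
Put 22 in bin 8; 8 remain.
Put 22 in bin 9; 8 remain.
Put 19 in bin 10; 11 remain.
Put 16 in bin 11; 14 remain.
Put 16 in bin 12; 14 remain.
Put 15 in bin 13; 15 remain.
Put 10 in bin 10; 1 remain.
Put 5 in bin 3; 0 remain.
Put 5 in bin 4; 1 remain.
Put 4 in bin 5; 2 remain.
13 bins × 30 = 390; used 310; unused 80.

80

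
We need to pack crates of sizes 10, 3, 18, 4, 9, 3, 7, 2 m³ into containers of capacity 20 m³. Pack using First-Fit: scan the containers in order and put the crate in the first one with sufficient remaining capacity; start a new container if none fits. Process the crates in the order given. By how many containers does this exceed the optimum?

First-Fit: [10,3,4,3] [18,2] [9,7] → 3 containers.
Total size 56 m³; any packing needs at least ⌈56/20⌉ = 3 containers.
So 3 is already optimal.

0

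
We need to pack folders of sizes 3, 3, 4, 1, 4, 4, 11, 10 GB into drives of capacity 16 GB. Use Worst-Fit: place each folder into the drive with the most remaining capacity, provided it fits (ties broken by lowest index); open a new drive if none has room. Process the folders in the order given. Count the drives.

Put 3 GB in drive 1; 13 GB remain.
Put 3 GB in drive 1; 10 GB remain.
Put 4 GB in drive 1; 6 GB remain.
Put 1 GB in drive 1; 5 GB remain.
Put 4 GB in drive 1; 1 GB remain.
Put 4 GB in drive 2; 12 GB remain.
Put 11 GB in drive 2; 1 GB remain.
Put 10 GB in drive 3; 6 GB remain.

3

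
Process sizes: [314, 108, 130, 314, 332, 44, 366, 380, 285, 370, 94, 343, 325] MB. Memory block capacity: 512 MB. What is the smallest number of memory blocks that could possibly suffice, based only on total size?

7 memory blocks

Total size = 314 + 108 + 130 + 314 + 332 + 44 + 366 + 380 + 285 + 370 + 94 + 343 + 325 = 3405 MB.
⌈3405 / 512⌉ = 7.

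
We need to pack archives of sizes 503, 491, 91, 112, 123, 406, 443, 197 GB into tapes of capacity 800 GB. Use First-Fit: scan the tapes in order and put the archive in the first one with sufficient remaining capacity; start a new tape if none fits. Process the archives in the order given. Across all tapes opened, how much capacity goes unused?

tape 1: place 503 GB, 297 GB left
tape 2: place 491 GB, 309 GB left
tape 1: place 91 GB, 206 GB left
tape 1: place 112 GB, 94 GB left
tape 2: place 123 GB, 186 GB left
tape 3: place 406 GB, 394 GB left
tape 4: place 443 GB, 357 GB left
tape 3: place 197 GB, 197 GB left
4 tapes × 800 GB = 3200 GB; used 2366 GB; unused 834 GB.

834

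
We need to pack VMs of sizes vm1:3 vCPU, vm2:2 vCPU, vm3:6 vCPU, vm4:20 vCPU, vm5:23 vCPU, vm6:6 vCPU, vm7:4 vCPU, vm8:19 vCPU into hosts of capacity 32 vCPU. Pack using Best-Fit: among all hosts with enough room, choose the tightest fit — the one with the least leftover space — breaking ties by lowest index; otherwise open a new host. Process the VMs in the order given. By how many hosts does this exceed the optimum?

Best-Fit: [3,2,6,20] [23,6] [4,19] → 3 hosts.
Total size 83 vCPU; any packing needs at least ⌈83/32⌉ = 3 hosts.
So 3 is already optimal.

0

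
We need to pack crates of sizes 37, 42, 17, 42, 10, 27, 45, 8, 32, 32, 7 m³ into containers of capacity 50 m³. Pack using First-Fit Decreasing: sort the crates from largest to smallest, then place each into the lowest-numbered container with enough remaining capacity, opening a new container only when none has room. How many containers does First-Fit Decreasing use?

Sorted descending: 45, 42, 42, 37, 32, 32, 27, 17, 10, 8, 7.
Put 45 m³ in container 1; 5 m³ remain.
Put 42 m³ in container 2; 8 m³ remain.
Put 42 m³ in container 3; 8 m³ remain.
Put 37 m³ in container 4; 13 m³ remain.
Put 32 m³ in container 5; 18 m³ remain.
Put 32 m³ in container 6; 18 m³ remain.
Put 27 m³ in container 7; 23 m³ remain.
Put 17 m³ in container 5; 1 m³ remain.
Put 10 m³ in container 4; 3 m³ remain.
Put 8 m³ in container 2; 0 m³ remain.
Put 7 m³ in container 3; 1 m³ remain.
Final containers: [45] [42,8] [42,7] [37,10] [32,17] [32] [27].

7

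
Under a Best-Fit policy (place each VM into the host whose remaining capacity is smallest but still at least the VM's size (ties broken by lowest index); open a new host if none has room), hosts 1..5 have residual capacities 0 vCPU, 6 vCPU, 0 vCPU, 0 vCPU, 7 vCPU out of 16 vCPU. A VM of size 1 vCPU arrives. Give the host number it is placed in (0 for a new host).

2

Hosts with room: host 2 (6 vCPU), host 5 (7 vCPU).
Tightest fit is host 2 with 6 vCPU free.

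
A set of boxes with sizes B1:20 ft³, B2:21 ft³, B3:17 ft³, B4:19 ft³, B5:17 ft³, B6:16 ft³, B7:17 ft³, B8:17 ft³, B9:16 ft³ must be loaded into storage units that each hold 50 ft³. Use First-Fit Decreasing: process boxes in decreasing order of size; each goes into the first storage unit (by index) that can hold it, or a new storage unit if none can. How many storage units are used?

Sorted descending: 21, 20, 19, 17, 17, 17, 17, 16, 16.
Put 21 ft³ in storage unit 1; 29 ft³ remain.
Put 20 ft³ in storage unit 1; 9 ft³ remain.
Put 19 ft³ in storage unit 2; 31 ft³ remain.
Put 17 ft³ in storage unit 2; 14 ft³ remain.
Put 17 ft³ in storage unit 3; 33 ft³ remain.
Put 17 ft³ in storage unit 3; 16 ft³ remain.
Put 17 ft³ in storage unit 4; 33 ft³ remain.
Put 16 ft³ in storage unit 3; 0 ft³ remain.
Put 16 ft³ in storage unit 4; 17 ft³ remain.
Final storage units: [21,20] [19,17] [17,17,16] [17,16].

4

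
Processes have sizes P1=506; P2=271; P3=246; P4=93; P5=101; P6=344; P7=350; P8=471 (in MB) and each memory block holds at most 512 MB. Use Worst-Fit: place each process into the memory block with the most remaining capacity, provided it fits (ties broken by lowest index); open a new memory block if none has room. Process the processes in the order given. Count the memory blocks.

6

P1 (506 MB) → memory block 1 (remaining 6 MB)
P2 (271 MB) → memory block 2 (remaining 241 MB)
P3 (246 MB) → memory block 3 (remaining 266 MB)
P4 (93 MB) → memory block 3 (remaining 173 MB)
P5 (101 MB) → memory block 2 (remaining 140 MB)
P6 (344 MB) → memory block 4 (remaining 168 MB)
P7 (350 MB) → memory block 5 (remaining 162 MB)
P8 (471 MB) → memory block 6 (remaining 41 MB)
Final memory blocks: [506] [271,101] [246,93] [344] [350] [471].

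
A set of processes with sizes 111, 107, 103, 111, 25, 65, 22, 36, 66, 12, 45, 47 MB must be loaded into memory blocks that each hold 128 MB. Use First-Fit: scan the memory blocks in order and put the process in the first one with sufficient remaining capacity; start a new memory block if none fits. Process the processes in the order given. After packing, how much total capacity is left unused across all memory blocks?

memory block 1: place 111 MB, 17 MB left
memory block 2: place 107 MB, 21 MB left
memory block 3: place 103 MB, 25 MB left
memory block 4: place 111 MB, 17 MB left
memory block 3: place 25 MB, 0 MB left
memory block 5: place 65 MB, 63 MB left
memory block 5: place 22 MB, 41 MB left
memory block 5: place 36 MB, 5 MB left
memory block 6: place 66 MB, 62 MB left
memory block 1: place 12 MB, 5 MB left
memory block 6: place 45 MB, 17 MB left
memory block 7: place 47 MB, 81 MB left
7 memory blocks × 128 MB = 896 MB; used 750 MB; unused 146 MB.

146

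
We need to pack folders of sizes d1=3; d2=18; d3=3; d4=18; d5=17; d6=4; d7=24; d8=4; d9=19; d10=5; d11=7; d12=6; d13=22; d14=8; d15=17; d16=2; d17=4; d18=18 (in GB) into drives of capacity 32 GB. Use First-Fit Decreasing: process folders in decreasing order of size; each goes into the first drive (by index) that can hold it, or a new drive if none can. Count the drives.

Sorted descending: 24, 22, 19, 18, 18, 18, 17, 17, 8, 7, 6, 5, 4, 4, 4, 3, 3, 2.
Put 24 GB in drive 1; 8 GB remain.
Put 22 GB in drive 2; 10 GB remain.
Put 19 GB in drive 3; 13 GB remain.
Put 18 GB in drive 4; 14 GB remain.
Put 18 GB in drive 5; 14 GB remain.
Put 18 GB in drive 6; 14 GB remain.
Put 17 GB in drive 7; 15 GB remain.
Put 17 GB in drive 8; 15 GB remain.
Put 8 GB in drive 1; 0 GB remain.
Put 7 GB in drive 2; 3 GB remain.
Put 6 GB in drive 3; 7 GB remain.
Put 5 GB in drive 3; 2 GB remain.
Put 4 GB in drive 4; 10 GB remain.
Put 4 GB in drive 4; 6 GB remain.
Put 4 GB in drive 4; 2 GB remain.
Put 3 GB in drive 2; 0 GB remain.
Put 3 GB in drive 5; 11 GB remain.
Put 2 GB in drive 3; 0 GB remain.

8 drives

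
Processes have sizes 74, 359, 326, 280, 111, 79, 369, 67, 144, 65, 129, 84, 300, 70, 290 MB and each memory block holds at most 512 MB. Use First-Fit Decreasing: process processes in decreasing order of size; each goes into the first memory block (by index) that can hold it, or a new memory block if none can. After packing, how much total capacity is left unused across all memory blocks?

325

Sorted descending: 369, 359, 326, 300, 290, 280, 144, 129, 111, 84, 79, 74, 70, 67, 65.
Put 369 MB in memory block 1; 143 MB remain.
Put 359 MB in memory block 2; 153 MB remain.
Put 326 MB in memory block 3; 186 MB remain.
Put 300 MB in memory block 4; 212 MB remain.
Put 290 MB in memory block 5; 222 MB remain.
Put 280 MB in memory block 6; 232 MB remain.
Put 144 MB in memory block 2; 9 MB remain.
Put 129 MB in memory block 1; 14 MB remain.
Put 111 MB in memory block 3; 75 MB remain.
Put 84 MB in memory block 4; 128 MB remain.
Put 79 MB in memory block 4; 49 MB remain.
Put 74 MB in memory block 3; 1 MB remain.
Put 70 MB in memory block 5; 152 MB remain.
Put 67 MB in memory block 5; 85 MB remain.
Put 65 MB in memory block 5; 20 MB remain.
6 memory blocks × 512 MB = 3072 MB; used 2747 MB; unused 325 MB.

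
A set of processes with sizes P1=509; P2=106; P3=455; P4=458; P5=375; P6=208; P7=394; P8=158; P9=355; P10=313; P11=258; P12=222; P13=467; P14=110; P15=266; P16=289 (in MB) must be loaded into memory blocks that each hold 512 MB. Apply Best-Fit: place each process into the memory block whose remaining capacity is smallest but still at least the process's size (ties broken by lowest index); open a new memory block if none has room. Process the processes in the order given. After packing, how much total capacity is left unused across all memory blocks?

1201

memory block 1: place P1 (509 MB), 3 MB left
memory block 2: place P2 (106 MB), 406 MB left
memory block 3: place P3 (455 MB), 57 MB left
memory block 4: place P4 (458 MB), 54 MB left
memory block 2: place P5 (375 MB), 31 MB left
memory block 5: place P6 (208 MB), 304 MB left
memory block 6: place P7 (394 MB), 118 MB left
memory block 5: place P8 (158 MB), 146 MB left
memory block 7: place P9 (355 MB), 157 MB left
memory block 8: place P10 (313 MB), 199 MB left
memory block 9: place P11 (258 MB), 254 MB left
memory block 9: place P12 (222 MB), 32 MB left
memory block 10: place P13 (467 MB), 45 MB left
memory block 6: place P14 (110 MB), 8 MB left
memory block 11: place P15 (266 MB), 246 MB left
memory block 12: place P16 (289 MB), 223 MB left
12 memory blocks × 512 MB = 6144 MB; used 4943 MB; unused 1201 MB.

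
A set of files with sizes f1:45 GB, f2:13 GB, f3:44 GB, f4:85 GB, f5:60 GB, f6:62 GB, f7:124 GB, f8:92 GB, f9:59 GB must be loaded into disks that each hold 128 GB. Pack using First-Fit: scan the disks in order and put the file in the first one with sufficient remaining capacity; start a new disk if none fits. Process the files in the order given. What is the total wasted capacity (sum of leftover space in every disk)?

184

Put f1 (45 GB) in disk 1; 83 GB remain.
Put f2 (13 GB) in disk 1; 70 GB remain.
Put f3 (44 GB) in disk 1; 26 GB remain.
Put f4 (85 GB) in disk 2; 43 GB remain.
Put f5 (60 GB) in disk 3; 68 GB remain.
Put f6 (62 GB) in disk 3; 6 GB remain.
Put f7 (124 GB) in disk 4; 4 GB remain.
Put f8 (92 GB) in disk 5; 36 GB remain.
Put f9 (59 GB) in disk 6; 69 GB remain.
6 disks × 128 GB = 768 GB; used 584 GB; unused 184 GB.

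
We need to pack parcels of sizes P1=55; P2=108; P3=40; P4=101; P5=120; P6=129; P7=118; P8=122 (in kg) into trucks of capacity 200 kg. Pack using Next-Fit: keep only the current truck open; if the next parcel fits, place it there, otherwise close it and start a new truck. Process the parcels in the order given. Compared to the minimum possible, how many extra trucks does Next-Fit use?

Next-Fit: [55,108] [40,101] [120] [129] [118] [122] → 6 trucks.
6 parcels exceed 100 kg (half the capacity), and no two of those can share a truck, so at least 6 trucks are needed.
So 6 is already optimal.

0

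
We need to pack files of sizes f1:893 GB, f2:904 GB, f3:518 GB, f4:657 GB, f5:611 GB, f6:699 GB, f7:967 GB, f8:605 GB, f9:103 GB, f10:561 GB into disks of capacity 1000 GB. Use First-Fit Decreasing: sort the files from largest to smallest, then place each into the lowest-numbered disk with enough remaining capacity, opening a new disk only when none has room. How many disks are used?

9 disks

Sorted descending: 967, 904, 893, 699, 657, 611, 605, 561, 518, 103.
967 GB → disk 1 (remaining 33 GB)
904 GB → disk 2 (remaining 96 GB)
893 GB → disk 3 (remaining 107 GB)
699 GB → disk 4 (remaining 301 GB)
657 GB → disk 5 (remaining 343 GB)
611 GB → disk 6 (remaining 389 GB)
605 GB → disk 7 (remaining 395 GB)
561 GB → disk 8 (remaining 439 GB)
518 GB → disk 9 (remaining 482 GB)
103 GB → disk 3 (remaining 4 GB)
Final disks: [967] [904] [893,103] [699] [657] [611] [605] [561] [518].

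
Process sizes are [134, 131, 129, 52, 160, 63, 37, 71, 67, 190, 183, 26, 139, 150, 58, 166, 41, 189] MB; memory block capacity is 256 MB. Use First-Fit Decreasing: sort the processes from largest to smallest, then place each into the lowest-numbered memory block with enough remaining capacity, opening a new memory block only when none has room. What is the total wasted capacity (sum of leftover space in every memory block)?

Sorted descending: 190, 189, 183, 166, 160, 150, 139, 134, 131, 129, 71, 67, 63, 58, 52, 41, 37, 26.
memory block 1: place 190 MB, 66 MB left
memory block 2: place 189 MB, 67 MB left
memory block 3: place 183 MB, 73 MB left
memory block 4: place 166 MB, 90 MB left
memory block 5: place 160 MB, 96 MB left
memory block 6: place 150 MB, 106 MB left
memory block 7: place 139 MB, 117 MB left
memory block 8: place 134 MB, 122 MB left
memory block 9: place 131 MB, 125 MB left
memory block 10: place 129 MB, 127 MB left
memory block 3: place 71 MB, 2 MB left
memory block 2: place 67 MB, 0 MB left
memory block 1: place 63 MB, 3 MB left
memory block 4: place 58 MB, 32 MB left
memory block 5: place 52 MB, 44 MB left
memory block 5: place 41 MB, 3 MB left
memory block 6: place 37 MB, 69 MB left
memory block 4: place 26 MB, 6 MB left
10 memory blocks × 256 MB = 2560 MB; used 1986 MB; unused 574 MB.

574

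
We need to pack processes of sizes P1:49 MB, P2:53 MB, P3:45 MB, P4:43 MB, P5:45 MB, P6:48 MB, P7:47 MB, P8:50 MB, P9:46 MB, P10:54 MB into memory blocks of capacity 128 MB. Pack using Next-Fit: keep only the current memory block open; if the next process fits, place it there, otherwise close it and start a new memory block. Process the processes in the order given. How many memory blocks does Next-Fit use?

5

Put P1 (49 MB) in memory block 1; 79 MB remain.
Put P2 (53 MB) in memory block 1; 26 MB remain.
Put P3 (45 MB) in memory block 2; 83 MB remain.
Put P4 (43 MB) in memory block 2; 40 MB remain.
Put P5 (45 MB) in memory block 3; 83 MB remain.
Put P6 (48 MB) in memory block 3; 35 MB remain.
Put P7 (47 MB) in memory block 4; 81 MB remain.
Put P8 (50 MB) in memory block 4; 31 MB remain.
Put P9 (46 MB) in memory block 5; 82 MB remain.
Put P10 (54 MB) in memory block 5; 28 MB remain.
Final memory blocks: [49,53] [45,43] [45,48] [47,50] [46,54].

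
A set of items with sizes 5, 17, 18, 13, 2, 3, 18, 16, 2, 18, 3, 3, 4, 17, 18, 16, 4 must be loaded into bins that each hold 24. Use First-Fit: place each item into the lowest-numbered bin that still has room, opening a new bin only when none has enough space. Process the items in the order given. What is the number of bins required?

5 → bin 1 (remaining 19)
17 → bin 1 (remaining 2)
18 → bin 2 (remaining 6)
13 → bin 3 (remaining 11)
2 → bin 1 (remaining 0)
3 → bin 2 (remaining 3)
18 → bin 4 (remaining 6)
16 → bin 5 (remaining 8)
2 → bin 2 (remaining 1)
18 → bin 6 (remaining 6)
3 → bin 3 (remaining 8)
3 → bin 3 (remaining 5)
4 → bin 3 (remaining 1)
17 → bin 7 (remaining 7)
18 → bin 8 (remaining 6)
16 → bin 9 (remaining 8)
4 → bin 4 (remaining 2)

9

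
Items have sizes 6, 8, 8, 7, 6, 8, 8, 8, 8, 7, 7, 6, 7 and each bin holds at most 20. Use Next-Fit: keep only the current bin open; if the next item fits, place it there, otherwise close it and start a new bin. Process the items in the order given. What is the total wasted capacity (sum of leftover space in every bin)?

26

bin 1: place 6, 14 left
bin 1: place 8, 6 left
bin 2: place 8, 12 left
bin 2: place 7, 5 left
bin 3: place 6, 14 left
bin 3: place 8, 6 left
bin 4: place 8, 12 left
bin 4: place 8, 4 left
bin 5: place 8, 12 left
bin 5: place 7, 5 left
bin 6: place 7, 13 left
bin 6: place 6, 7 left
bin 6: place 7, 0 left
6 bins × 20 = 120; used 94; unused 26.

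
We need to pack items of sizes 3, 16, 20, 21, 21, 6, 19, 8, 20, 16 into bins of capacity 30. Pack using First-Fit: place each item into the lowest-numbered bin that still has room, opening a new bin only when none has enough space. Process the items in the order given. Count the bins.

7 bins

3 → bin 1 (remaining 27)
16 → bin 1 (remaining 11)
20 → bin 2 (remaining 10)
21 → bin 3 (remaining 9)
21 → bin 4 (remaining 9)
6 → bin 1 (remaining 5)
19 → bin 5 (remaining 11)
8 → bin 2 (remaining 2)
20 → bin 6 (remaining 10)
16 → bin 7 (remaining 14)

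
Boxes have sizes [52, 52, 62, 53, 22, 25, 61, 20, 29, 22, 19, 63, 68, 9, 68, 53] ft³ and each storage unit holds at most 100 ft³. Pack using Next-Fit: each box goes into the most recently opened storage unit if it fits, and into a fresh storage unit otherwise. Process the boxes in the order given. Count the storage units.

storage unit 1: place 52 ft³, 48 ft³ left
storage unit 2: place 52 ft³, 48 ft³ left
storage unit 3: place 62 ft³, 38 ft³ left
storage unit 4: place 53 ft³, 47 ft³ left
storage unit 4: place 22 ft³, 25 ft³ left
storage unit 4: place 25 ft³, 0 ft³ left
storage unit 5: place 61 ft³, 39 ft³ left
storage unit 5: place 20 ft³, 19 ft³ left
storage unit 6: place 29 ft³, 71 ft³ left
storage unit 6: place 22 ft³, 49 ft³ left
storage unit 6: place 19 ft³, 30 ft³ left
storage unit 7: place 63 ft³, 37 ft³ left
storage unit 8: place 68 ft³, 32 ft³ left
storage unit 8: place 9 ft³, 23 ft³ left
storage unit 9: place 68 ft³, 32 ft³ left
storage unit 10: place 53 ft³, 47 ft³ left
Final storage units: [52] [52] [62] [53,22,25] [61,20] [29,22,19] [63] [68,9] [68] [53].

10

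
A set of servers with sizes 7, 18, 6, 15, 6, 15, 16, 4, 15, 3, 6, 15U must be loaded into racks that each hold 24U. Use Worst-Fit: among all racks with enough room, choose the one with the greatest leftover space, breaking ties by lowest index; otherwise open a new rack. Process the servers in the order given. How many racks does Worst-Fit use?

7U → rack 1 (remaining 17U)
18U → rack 2 (remaining 6U)
6U → rack 1 (remaining 11U)
15U → rack 3 (remaining 9U)
6U → rack 1 (remaining 5U)
15U → rack 4 (remaining 9U)
16U → rack 5 (remaining 8U)
4U → rack 3 (remaining 5U)
15U → rack 6 (remaining 9U)
3U → rack 4 (remaining 6U)
6U → rack 6 (remaining 3U)
15U → rack 7 (remaining 9U)
Final racks: [7,6,6] [18] [15,4] [15,3] [16] [15,6] [15].

7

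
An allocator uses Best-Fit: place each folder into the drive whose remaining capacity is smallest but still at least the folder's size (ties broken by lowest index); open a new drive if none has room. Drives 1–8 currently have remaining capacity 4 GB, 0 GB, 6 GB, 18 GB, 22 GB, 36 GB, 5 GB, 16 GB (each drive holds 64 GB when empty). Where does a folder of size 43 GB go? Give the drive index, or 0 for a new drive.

0

No drive has ≥ 43 GB free, so a new drive is opened.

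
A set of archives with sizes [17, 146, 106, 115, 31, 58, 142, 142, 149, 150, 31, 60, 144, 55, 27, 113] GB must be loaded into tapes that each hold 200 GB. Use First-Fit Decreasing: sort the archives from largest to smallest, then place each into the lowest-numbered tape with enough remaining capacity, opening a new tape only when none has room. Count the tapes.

Sorted descending: 150, 149, 146, 144, 142, 142, 115, 113, 106, 60, 58, 55, 31, 31, 27, 17.
150 GB → tape 1 (remaining 50 GB)
149 GB → tape 2 (remaining 51 GB)
146 GB → tape 3 (remaining 54 GB)
144 GB → tape 4 (remaining 56 GB)
142 GB → tape 5 (remaining 58 GB)
142 GB → tape 6 (remaining 58 GB)
115 GB → tape 7 (remaining 85 GB)
113 GB → tape 8 (remaining 87 GB)
106 GB → tape 9 (remaining 94 GB)
60 GB → tape 7 (remaining 25 GB)
58 GB → tape 5 (remaining 0 GB)
55 GB → tape 4 (remaining 1 GB)
31 GB → tape 1 (remaining 19 GB)
31 GB → tape 2 (remaining 20 GB)
27 GB → tape 3 (remaining 27 GB)
17 GB → tape 1 (remaining 2 GB)

9 tapes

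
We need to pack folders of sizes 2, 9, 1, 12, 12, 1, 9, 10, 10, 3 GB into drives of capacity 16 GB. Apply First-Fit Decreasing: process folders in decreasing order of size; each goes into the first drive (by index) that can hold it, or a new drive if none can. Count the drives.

Sorted descending: 12, 12, 10, 10, 9, 9, 3, 2, 1, 1.
12 GB → drive 1 (remaining 4 GB)
12 GB → drive 2 (remaining 4 GB)
10 GB → drive 3 (remaining 6 GB)
10 GB → drive 4 (remaining 6 GB)
9 GB → drive 5 (remaining 7 GB)
9 GB → drive 6 (remaining 7 GB)
3 GB → drive 1 (remaining 1 GB)
2 GB → drive 2 (remaining 2 GB)
1 GB → drive 1 (remaining 0 GB)
1 GB → drive 2 (remaining 1 GB)

6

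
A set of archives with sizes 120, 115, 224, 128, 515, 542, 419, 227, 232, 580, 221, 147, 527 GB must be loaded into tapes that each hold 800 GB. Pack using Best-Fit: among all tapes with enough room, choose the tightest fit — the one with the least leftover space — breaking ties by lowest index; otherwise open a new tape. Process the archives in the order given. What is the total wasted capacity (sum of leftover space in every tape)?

803

Put 120 GB in tape 1; 680 GB remain.
Put 115 GB in tape 1; 565 GB remain.
Put 224 GB in tape 1; 341 GB remain.
Put 128 GB in tape 1; 213 GB remain.
Put 515 GB in tape 2; 285 GB remain.
Put 542 GB in tape 3; 258 GB remain.
Put 419 GB in tape 4; 381 GB remain.
Put 227 GB in tape 3; 31 GB remain.
Put 232 GB in tape 2; 53 GB remain.
Put 580 GB in tape 5; 220 GB remain.
Put 221 GB in tape 4; 160 GB remain.
Put 147 GB in tape 4; 13 GB remain.
Put 527 GB in tape 6; 273 GB remain.
6 tapes × 800 GB = 4800 GB; used 3997 GB; unused 803 GB.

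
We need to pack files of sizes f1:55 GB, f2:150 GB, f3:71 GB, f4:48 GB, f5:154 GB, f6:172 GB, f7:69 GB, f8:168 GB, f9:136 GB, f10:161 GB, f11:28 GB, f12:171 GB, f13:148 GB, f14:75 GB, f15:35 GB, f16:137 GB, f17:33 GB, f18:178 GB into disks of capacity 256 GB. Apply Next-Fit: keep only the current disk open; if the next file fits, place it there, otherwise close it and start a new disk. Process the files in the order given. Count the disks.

11

f1 (55 GB) → disk 1 (remaining 201 GB)
f2 (150 GB) → disk 1 (remaining 51 GB)
f3 (71 GB) → disk 2 (remaining 185 GB)
f4 (48 GB) → disk 2 (remaining 137 GB)
f5 (154 GB) → disk 3 (remaining 102 GB)
f6 (172 GB) → disk 4 (remaining 84 GB)
f7 (69 GB) → disk 4 (remaining 15 GB)
f8 (168 GB) → disk 5 (remaining 88 GB)
f9 (136 GB) → disk 6 (remaining 120 GB)
f10 (161 GB) → disk 7 (remaining 95 GB)
f11 (28 GB) → disk 7 (remaining 67 GB)
f12 (171 GB) → disk 8 (remaining 85 GB)
f13 (148 GB) → disk 9 (remaining 108 GB)
f14 (75 GB) → disk 9 (remaining 33 GB)
f15 (35 GB) → disk 10 (remaining 221 GB)
f16 (137 GB) → disk 10 (remaining 84 GB)
f17 (33 GB) → disk 10 (remaining 51 GB)
f18 (178 GB) → disk 11 (remaining 78 GB)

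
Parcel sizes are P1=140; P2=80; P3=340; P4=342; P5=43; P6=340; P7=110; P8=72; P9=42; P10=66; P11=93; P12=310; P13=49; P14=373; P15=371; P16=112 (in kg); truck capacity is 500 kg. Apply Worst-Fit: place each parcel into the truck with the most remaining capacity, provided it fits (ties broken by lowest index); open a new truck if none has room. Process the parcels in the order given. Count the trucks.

Put P1 (140 kg) in truck 1; 360 kg remain.
Put P2 (80 kg) in truck 1; 280 kg remain.
Put P3 (340 kg) in truck 2; 160 kg remain.
Put P4 (342 kg) in truck 3; 158 kg remain.
Put P5 (43 kg) in truck 1; 237 kg remain.
Put P6 (340 kg) in truck 4; 160 kg remain.
Put P7 (110 kg) in truck 1; 127 kg remain.
Put P8 (72 kg) in truck 2; 88 kg remain.
Put P9 (42 kg) in truck 4; 118 kg remain.
Put P10 (66 kg) in truck 3; 92 kg remain.
Put P11 (93 kg) in truck 1; 34 kg remain.
Put P12 (310 kg) in truck 5; 190 kg remain.
Put P13 (49 kg) in truck 5; 141 kg remain.
Put P14 (373 kg) in truck 6; 127 kg remain.
Put P15 (371 kg) in truck 7; 129 kg remain.
Put P16 (112 kg) in truck 5; 29 kg remain.

7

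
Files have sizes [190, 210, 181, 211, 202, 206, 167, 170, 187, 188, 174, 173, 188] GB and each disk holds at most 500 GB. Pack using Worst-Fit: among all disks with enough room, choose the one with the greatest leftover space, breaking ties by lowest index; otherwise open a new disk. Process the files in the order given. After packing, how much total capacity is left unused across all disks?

disk 1: place 190 GB, 310 GB left
disk 1: place 210 GB, 100 GB left
disk 2: place 181 GB, 319 GB left
disk 2: place 211 GB, 108 GB left
disk 3: place 202 GB, 298 GB left
disk 3: place 206 GB, 92 GB left
disk 4: place 167 GB, 333 GB left
disk 4: place 170 GB, 163 GB left
disk 5: place 187 GB, 313 GB left
disk 5: place 188 GB, 125 GB left
disk 6: place 174 GB, 326 GB left
disk 6: place 173 GB, 153 GB left
disk 7: place 188 GB, 312 GB left
7 disks × 500 GB = 3500 GB; used 2447 GB; unused 1053 GB.

1053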